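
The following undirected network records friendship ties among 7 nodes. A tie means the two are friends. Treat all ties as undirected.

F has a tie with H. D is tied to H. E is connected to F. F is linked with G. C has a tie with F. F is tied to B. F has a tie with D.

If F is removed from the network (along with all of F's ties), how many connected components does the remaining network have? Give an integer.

Without F, the remaining ties split the others into: {C}; {D, H}; {G}; {B}; {E}.
That's 5 separate components.

5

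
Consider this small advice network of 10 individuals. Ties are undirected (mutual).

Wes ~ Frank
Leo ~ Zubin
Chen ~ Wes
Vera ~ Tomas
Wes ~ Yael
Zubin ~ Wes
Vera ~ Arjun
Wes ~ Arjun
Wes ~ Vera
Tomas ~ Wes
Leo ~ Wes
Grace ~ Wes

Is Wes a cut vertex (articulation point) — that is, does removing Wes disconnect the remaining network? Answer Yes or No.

Yes

Removing Wes leaves {Arjun, Tomas, and Vera} with no path to {Leo and Zubin}, so the network splits into 6 components. Wes is a cut vertex.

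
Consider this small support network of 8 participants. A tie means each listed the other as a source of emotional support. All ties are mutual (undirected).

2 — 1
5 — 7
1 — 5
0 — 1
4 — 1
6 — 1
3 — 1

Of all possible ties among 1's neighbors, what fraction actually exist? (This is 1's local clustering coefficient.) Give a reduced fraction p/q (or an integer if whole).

0

1's neighbors: 0, 2, 3, 4, 5, and 6 (k = 6).
Possible neighbor pairs: C(6,2) = 15. Edges among them: none → e = 0.
Clustering(1) = 0/15 = 0.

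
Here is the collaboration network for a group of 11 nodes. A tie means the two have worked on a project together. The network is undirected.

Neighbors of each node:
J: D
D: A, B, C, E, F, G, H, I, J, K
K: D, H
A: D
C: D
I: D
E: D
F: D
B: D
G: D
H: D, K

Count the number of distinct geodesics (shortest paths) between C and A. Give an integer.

1

The shortest distance is 2, and the only length-2 path is C–D–A. So there is exactly 1 shortest path.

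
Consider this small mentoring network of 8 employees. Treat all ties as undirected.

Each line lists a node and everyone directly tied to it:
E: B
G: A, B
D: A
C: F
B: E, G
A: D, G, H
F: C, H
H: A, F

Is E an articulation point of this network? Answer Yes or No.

Even without E, every remaining node can still reach every other (the residual graph is connected), so E is not a cut vertex.

No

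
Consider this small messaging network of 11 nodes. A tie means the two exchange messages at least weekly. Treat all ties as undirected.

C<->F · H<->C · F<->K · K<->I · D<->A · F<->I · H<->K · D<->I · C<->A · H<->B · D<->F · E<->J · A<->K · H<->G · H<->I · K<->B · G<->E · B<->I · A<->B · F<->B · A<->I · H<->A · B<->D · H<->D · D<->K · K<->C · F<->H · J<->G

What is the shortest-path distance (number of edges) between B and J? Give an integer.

One shortest route is B – H – G – J, which uses 3 edges, and at distance 2 from B we only reach {C, G}, which does not include J. So d(B,J) = 3.

3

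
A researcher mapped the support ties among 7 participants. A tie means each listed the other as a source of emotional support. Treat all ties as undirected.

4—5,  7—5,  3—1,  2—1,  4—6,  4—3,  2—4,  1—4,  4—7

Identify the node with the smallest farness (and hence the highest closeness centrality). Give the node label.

4

Farness (sum of distances to all others) for each node — 1:9, 2:10, 3:10, 4:6, 5:10, 6:11, 7:10.
The smallest farness is 6, for 4, so 4 has the highest closeness.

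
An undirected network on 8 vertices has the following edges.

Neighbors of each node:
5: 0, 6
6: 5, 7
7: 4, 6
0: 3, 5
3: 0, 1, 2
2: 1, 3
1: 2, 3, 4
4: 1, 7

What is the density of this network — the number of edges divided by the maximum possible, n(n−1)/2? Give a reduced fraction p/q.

There are 9 edges and 8 nodes, so the maximum possible is C(8,2) = 28.
Density = 9/28.

9/28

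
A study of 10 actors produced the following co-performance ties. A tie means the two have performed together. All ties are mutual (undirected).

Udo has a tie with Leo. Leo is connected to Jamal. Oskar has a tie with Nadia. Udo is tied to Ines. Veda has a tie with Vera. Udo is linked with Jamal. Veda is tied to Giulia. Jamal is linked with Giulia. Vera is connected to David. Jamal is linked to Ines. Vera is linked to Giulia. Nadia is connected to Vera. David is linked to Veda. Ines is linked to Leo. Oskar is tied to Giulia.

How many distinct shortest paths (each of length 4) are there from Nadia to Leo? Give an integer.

2

The shortest distance is 4. The length-4 paths are: Nadia–Oskar–Giulia–Jamal–Leo; Nadia–Vera–Giulia–Jamal–Leo.
That gives 2 distinct shortest paths.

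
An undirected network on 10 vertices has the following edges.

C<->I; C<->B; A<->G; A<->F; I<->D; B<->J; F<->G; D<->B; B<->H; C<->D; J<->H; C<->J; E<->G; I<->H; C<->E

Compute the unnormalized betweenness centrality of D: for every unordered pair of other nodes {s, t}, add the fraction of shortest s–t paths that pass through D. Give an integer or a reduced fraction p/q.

Pairs whose geodesics pass through D — B–I: 1/3.
All other pairs contribute 0.
Summing the contributions gives betweenness(D) = 1/3.

1/3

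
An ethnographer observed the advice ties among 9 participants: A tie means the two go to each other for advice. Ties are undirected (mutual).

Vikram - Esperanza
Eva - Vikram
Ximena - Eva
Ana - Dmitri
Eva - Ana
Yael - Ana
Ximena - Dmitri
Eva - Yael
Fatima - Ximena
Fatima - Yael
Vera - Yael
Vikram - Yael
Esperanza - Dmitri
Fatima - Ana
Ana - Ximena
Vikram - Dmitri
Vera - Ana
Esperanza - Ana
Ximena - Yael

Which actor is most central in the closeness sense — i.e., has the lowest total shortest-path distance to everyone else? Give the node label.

Farness (sum of distances to all others) for each node — Ana:9, Dmitri:12, Esperanza:13, Eva:12, Fatima:13, Vera:14, Vikram:12, Ximena:11, Yael:10.
The smallest farness is 9, for Ana, so Ana has the highest closeness.

Ana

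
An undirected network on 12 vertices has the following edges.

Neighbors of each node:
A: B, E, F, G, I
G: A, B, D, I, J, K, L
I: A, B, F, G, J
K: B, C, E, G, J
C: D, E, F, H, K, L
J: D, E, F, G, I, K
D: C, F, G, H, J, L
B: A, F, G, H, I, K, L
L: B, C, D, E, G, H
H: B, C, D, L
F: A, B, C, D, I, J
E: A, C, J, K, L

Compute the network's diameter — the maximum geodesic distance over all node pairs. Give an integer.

Eccentricity of each node (its greatest distance to any other): A:2, B:2, C:2, D:2, E:2, F:2, G:2, H:2, I:2, J:2, K:2, L:2.
The maximum eccentricity is 2, realized for instance by the pair H–J via H – D – J. So the diameter is 2.

2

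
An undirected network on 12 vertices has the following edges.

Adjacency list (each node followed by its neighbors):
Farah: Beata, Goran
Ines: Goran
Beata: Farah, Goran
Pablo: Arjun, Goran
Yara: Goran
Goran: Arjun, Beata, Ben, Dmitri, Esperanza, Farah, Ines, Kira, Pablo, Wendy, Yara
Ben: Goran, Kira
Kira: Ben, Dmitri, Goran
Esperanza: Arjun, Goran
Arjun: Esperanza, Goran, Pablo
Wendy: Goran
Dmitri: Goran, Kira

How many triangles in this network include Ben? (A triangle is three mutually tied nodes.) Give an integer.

1

Ben's neighbors: Goran and Kira.
Neighbor pairs that are themselves tied: Ben–Goran–Kira. Each forms one triangle with Ben, for 1 in total.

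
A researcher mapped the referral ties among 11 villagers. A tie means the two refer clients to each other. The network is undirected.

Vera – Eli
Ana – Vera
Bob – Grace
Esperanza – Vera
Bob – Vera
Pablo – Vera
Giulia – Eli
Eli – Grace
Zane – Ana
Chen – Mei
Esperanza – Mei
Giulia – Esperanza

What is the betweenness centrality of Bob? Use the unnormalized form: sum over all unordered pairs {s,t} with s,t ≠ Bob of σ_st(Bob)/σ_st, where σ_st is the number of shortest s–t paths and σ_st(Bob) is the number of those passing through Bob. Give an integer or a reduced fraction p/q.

3

Pairs whose geodesics pass through Bob — Vera–Grace: 1/2; Chen–Grace: 1/3; Ana–Grace: 1/2; Grace–Esperanza: 1/3; Grace–Zane: 1/2; Grace–Pablo: 1/2; Grace–Mei: 1/3.
All other pairs contribute 0.
Summing the contributions gives betweenness(Bob) = 3.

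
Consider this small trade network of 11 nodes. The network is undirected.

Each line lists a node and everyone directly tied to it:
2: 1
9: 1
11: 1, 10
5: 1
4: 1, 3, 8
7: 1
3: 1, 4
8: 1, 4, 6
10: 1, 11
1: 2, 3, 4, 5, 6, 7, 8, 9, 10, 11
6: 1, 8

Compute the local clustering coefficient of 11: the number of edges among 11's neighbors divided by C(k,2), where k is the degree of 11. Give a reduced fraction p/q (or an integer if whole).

1

11's neighbors: 1 and 10 (k = 2).
Possible neighbor pairs: C(2,2) = 1. Edges among them: 1–10 → e = 1.
Clustering(11) = 1/1.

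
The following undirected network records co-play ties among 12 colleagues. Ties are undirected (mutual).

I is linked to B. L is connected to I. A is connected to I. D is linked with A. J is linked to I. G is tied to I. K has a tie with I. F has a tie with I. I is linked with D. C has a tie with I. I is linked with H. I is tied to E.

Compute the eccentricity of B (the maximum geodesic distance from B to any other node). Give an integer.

2

Distances from B: A:2, C:2, D:2, E:2, F:2, G:2, H:2, I:1, J:2, K:2, L:2.
The largest is 2 (to D, G, A, C, K, H, F, J, E, and L), so the eccentricity of B is 2.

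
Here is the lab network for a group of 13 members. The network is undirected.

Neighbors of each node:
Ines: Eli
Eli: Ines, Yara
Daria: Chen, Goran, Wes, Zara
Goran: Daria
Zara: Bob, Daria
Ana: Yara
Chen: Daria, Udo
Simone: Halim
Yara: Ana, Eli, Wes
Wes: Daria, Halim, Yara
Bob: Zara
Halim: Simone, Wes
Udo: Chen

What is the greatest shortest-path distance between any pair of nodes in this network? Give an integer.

Eccentricity of each node (its greatest distance to any other): Ana:5, Bob:6, Chen:5, Daria:4, Eli:5, Goran:5, Halim:4, Ines:6, Simone:5, Udo:6, Wes:3, Yara:4, Zara:5.
The maximum eccentricity is 6, realized for instance by the pair Ines–Bob via Ines – Eli – Yara – Wes – Daria – Zara – Bob. So the diameter is 6.

6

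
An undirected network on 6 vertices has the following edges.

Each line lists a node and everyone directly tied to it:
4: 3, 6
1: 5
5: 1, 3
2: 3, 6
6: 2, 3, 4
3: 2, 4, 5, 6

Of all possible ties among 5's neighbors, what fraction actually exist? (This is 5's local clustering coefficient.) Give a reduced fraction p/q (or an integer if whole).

0

5's neighbors: 1 and 3 (k = 2).
Possible neighbor pairs: C(2,2) = 1. Edges among them: none → e = 0.
Clustering(5) = 0/1.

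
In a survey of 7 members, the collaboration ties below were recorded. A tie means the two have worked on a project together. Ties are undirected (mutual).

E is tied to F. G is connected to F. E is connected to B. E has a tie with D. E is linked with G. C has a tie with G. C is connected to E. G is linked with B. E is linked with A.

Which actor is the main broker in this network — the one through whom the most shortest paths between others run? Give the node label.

E

Unnormalized betweenness of each node: A:0, B:0, C:0, D:0, E:21/2, F:0, G:3/2.
E has the largest value, 21/2, making it the main broker — the node through which the most shortest paths run.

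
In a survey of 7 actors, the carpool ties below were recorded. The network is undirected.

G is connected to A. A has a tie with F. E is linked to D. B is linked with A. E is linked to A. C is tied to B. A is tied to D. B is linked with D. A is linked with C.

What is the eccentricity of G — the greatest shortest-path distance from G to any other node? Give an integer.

2

Distances from G: A:1, B:2, C:2, D:2, E:2, F:2.
The largest is 2 (to B, C, F, D, and E), so the eccentricity of G is 2.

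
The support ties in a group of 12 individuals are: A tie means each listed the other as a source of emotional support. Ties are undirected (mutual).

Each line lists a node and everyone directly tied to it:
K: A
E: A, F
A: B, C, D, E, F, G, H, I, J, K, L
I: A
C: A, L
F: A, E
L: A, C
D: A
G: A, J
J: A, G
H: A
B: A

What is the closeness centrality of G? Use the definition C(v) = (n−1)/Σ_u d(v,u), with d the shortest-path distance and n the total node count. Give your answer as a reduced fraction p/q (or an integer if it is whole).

Distances from G: A:1, B:2, C:2, D:2, E:2, F:2, H:2, I:2, J:1, K:2, L:2. Sum = 20.
n = 12, so closeness = 11/20.

11/20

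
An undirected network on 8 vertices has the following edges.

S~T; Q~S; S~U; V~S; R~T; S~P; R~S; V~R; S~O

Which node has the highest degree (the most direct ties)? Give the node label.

Degrees — O:1, P:1, Q:1, R:3, S:7, T:2, U:1, V:2.
The maximum is 7, attained only by S.

S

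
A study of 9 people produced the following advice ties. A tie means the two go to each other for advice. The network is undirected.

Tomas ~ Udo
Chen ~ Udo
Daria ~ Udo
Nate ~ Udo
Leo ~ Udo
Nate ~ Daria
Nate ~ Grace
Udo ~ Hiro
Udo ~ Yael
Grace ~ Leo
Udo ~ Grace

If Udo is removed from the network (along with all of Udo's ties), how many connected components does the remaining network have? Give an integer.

5

Without Udo, the remaining ties split the others into: {Hiro}; {Yael}; {Daria, Grace, Leo, Nate}; {Chen}; {Tomas}.
That's 5 separate components.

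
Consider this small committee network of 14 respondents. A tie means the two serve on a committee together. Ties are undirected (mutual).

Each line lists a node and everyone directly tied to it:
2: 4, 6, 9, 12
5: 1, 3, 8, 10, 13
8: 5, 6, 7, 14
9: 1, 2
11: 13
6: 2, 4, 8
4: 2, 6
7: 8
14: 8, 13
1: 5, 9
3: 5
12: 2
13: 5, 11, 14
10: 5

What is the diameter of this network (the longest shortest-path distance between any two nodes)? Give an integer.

6

Eccentricity of each node (its greatest distance to any other): 1:3, 2:5, 3:5, 4:5, 5:4, 6:4, 7:4, 8:3, 9:4, 10:5, 11:6, 12:6, 13:5, 14:4.
The maximum eccentricity is 6, realized for instance by the pair 11–12 via 11 – 13 – 5 – 8 – 6 – 2 – 12. So the diameter is 6.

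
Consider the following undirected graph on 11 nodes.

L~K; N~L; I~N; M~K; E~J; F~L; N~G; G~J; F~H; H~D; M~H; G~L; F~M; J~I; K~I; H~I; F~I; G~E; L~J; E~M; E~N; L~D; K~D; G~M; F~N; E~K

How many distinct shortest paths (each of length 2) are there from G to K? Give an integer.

3

The shortest distance is 2. The length-2 paths are: G–E–K; G–M–K; G–L–K.
That gives 3 distinct shortest paths.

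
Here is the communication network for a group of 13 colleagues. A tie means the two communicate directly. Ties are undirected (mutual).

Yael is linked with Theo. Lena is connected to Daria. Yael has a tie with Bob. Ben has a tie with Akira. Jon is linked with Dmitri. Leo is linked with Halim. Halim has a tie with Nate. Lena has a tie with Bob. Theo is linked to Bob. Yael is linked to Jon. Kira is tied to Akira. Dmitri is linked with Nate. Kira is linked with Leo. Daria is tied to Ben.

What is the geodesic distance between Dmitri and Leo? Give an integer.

One shortest route is Dmitri – Nate – Halim – Leo, which uses 3 edges, and at distance 2 from Dmitri we only reach {Halim, Yael}, which does not include Leo. So d(Dmitri,Leo) = 3.

3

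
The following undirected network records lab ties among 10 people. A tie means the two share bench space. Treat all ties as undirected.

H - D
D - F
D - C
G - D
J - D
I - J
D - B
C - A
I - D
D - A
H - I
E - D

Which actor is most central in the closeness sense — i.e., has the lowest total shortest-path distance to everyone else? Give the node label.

Farness (sum of distances to all others) for each node — A:16, B:17, C:16, D:9, E:17, F:17, G:17, H:16, I:15, J:16.
The smallest farness is 9, for D, so D has the highest closeness.

D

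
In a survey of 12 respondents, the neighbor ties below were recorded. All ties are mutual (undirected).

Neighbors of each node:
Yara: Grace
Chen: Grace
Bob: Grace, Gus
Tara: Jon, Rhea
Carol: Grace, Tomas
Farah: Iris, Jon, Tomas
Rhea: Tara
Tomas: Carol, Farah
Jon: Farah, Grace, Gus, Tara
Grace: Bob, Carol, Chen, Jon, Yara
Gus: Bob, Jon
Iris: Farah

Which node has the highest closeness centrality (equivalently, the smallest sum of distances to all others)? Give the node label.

Farness (sum of distances to all others) for each node — Bob:27, Carol:25, Chen:29, Farah:23, Grace:19, Gus:26, Iris:33, Jon:18, Rhea:36, Tara:26, Tomas:27, Yara:29.
The smallest farness is 18, for Jon, so Jon has the highest closeness.

Jon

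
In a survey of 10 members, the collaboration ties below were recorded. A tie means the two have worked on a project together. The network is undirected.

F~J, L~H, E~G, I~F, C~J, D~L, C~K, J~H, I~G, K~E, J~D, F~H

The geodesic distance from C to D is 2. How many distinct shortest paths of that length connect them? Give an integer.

1

The shortest distance is 2, and the only length-2 path is C–J–D. So there is exactly 1 shortest path.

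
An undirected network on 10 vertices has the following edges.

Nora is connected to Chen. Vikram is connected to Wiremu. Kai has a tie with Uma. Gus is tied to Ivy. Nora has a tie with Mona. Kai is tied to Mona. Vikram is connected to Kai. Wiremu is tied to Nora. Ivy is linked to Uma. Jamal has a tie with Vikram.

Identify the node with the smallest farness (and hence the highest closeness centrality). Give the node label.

Farness (sum of distances to all others) for each node — Chen:30, Gus:35, Ivy:27, Jamal:27, Kai:17, Mona:20, Nora:22, Uma:21, Vikram:19, Wiremu:22.
The smallest farness is 17, for Kai, so Kai has the highest closeness.

Kai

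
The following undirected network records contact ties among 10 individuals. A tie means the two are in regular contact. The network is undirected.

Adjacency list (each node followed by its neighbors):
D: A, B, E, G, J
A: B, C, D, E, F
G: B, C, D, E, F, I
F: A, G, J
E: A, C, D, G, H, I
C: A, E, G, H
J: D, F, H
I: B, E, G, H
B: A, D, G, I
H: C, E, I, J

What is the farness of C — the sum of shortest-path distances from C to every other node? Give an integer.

14

Distances from C: A:1, B:2, D:2, E:1, F:2, G:1, H:1, I:2, J:2.
Sum = 1 + 2 + 2 + 1 + 2 + 1 + 1 + 2 + 2 = 14.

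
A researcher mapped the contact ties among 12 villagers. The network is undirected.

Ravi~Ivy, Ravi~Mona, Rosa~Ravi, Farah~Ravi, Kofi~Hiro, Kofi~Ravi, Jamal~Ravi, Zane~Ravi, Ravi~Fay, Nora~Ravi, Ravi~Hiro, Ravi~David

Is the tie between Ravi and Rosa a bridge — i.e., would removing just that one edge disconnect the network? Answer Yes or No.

Yes

Without the Ravi–Rosa edge there is no alternate route between Ravi and Rosa, so the network disconnects. It is a bridge.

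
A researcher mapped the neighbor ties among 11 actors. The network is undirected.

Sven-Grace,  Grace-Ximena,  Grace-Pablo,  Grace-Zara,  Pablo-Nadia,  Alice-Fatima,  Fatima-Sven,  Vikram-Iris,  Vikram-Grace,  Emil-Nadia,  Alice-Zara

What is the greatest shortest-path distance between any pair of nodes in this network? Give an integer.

5

Eccentricity of each node (its greatest distance to any other): Alice:5, Emil:5, Fatima:5, Grace:3, Iris:5, Nadia:4, Pablo:3, Sven:4, Vikram:4, Ximena:4, Zara:4.
The maximum eccentricity is 5, realized for instance by the pair Iris–Emil via Iris – Vikram – Grace – Pablo – Nadia – Emil. So the diameter is 5.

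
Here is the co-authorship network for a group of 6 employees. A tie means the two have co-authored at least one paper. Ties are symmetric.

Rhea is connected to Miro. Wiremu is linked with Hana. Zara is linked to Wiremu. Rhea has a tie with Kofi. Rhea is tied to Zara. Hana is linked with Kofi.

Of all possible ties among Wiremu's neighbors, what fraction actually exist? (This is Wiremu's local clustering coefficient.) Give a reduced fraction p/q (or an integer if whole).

Wiremu's neighbors: Hana and Zara (k = 2).
Possible neighbor pairs: C(2,2) = 1. Edges among them: none → e = 0.
Clustering(Wiremu) = 0/1.

0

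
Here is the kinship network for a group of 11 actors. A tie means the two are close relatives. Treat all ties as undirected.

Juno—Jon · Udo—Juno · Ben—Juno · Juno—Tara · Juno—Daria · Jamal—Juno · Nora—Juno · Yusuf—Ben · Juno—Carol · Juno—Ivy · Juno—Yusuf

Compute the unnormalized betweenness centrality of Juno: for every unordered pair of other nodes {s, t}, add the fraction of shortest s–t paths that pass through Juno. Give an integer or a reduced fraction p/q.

Pairs whose geodesics pass through Juno — Jon–Carol: 1; Jon–Ivy: 1; Jon–Tara: 1; Jon–Daria: 1; Jon–Yusuf: 1; Jon–Udo: 1; Jon–Ben: 1; Jon–Jamal: 1; Jon–Nora: 1; Carol–Ivy: 1; Carol–Tara: 1; Carol–Daria: 1; Carol–Yusuf: 1; Carol–Udo: 1 … (+30 more pairs).
All other pairs contribute 0.
Summing the contributions gives betweenness(Juno) = 44.

44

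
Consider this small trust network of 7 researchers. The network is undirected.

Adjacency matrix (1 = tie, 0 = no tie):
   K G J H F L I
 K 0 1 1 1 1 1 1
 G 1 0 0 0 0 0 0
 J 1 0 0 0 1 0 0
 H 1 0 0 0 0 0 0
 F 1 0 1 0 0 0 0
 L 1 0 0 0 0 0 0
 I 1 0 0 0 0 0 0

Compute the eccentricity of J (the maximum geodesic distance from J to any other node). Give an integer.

Distances from J: F:1, G:2, H:2, I:2, K:1, L:2.
The largest is 2 (to G, H, L, and I), so the eccentricity of J is 2.

2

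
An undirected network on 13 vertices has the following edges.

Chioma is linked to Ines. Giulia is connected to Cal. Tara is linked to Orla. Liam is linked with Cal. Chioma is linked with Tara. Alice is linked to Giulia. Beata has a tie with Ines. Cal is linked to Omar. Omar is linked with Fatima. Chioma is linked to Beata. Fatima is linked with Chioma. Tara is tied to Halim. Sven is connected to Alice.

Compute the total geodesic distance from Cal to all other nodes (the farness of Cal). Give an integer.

35

Distances from Cal: Alice:2, Beata:4, Chioma:3, Fatima:2, Giulia:1, Halim:5, Ines:4, Liam:1, Omar:1, Orla:5, Sven:3, Tara:4.
Sum = 2 + 4 + 3 + 2 + 1 + 5 + 4 + 1 + 1 + 5 + 3 + 4 = 35.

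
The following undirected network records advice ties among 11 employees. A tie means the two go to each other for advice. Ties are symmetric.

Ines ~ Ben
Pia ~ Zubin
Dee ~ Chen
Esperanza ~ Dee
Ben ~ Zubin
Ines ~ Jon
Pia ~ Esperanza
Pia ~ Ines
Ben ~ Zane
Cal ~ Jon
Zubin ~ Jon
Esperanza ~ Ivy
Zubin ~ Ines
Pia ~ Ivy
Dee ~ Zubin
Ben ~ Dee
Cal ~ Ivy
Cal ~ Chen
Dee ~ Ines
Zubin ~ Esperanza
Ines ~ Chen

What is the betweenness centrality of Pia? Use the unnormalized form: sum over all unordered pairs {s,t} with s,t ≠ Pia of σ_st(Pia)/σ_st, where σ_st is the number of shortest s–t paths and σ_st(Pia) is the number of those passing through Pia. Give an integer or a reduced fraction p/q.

17/6

Pairs whose geodesics pass through Pia — Ivy–Ben: 2/4; Ivy–Zubin: 1/2; Ivy–Ines: 1; Ivy–Zane: 2/4; Esperanza–Ines: 1/3.
All other pairs contribute 0.
Summing the contributions gives betweenness(Pia) = 17/6.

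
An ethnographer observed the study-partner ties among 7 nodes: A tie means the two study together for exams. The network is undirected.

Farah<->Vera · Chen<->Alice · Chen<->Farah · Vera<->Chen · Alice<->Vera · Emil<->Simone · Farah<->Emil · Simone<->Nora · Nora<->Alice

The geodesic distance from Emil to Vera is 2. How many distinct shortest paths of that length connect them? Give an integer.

The shortest distance is 2, and the only length-2 path is Emil–Farah–Vera. So there is exactly 1 shortest path.

1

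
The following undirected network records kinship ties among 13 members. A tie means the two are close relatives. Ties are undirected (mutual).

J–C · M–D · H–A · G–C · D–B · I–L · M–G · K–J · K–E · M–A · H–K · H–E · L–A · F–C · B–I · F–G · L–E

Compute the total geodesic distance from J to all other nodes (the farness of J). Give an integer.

Distances from J: A:3, B:5, C:1, D:4, E:2, F:2, G:2, H:2, I:4, K:1, L:3, M:3.
Sum = 3 + 5 + 1 + 4 + 2 + 2 + 2 + 2 + 4 + 1 + 3 + 3 = 32.

32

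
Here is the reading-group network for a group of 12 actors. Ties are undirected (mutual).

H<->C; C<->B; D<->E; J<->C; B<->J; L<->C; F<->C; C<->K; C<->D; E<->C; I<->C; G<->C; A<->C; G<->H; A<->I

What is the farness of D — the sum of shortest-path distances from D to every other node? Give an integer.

Distances from D: A:2, B:2, C:1, E:1, F:2, G:2, H:2, I:2, J:2, K:2, L:2.
Sum = 2 + 2 + 1 + 1 + 2 + 2 + 2 + 2 + 2 + 2 + 2 = 20.

20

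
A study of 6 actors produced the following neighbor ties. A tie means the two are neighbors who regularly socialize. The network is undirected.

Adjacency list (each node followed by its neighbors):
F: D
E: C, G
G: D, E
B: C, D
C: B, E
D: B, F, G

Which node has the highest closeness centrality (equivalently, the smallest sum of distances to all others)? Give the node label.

D

Farness (sum of distances to all others) for each node — B:8, C:9, D:7, E:9, F:11, G:8.
The smallest farness is 7, for D, so D has the highest closeness.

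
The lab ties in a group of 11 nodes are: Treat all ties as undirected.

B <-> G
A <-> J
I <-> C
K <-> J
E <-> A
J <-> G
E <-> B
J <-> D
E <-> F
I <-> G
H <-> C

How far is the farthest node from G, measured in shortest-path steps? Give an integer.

3

Distances from G: A:2, B:1, C:2, D:2, E:2, F:3, H:3, I:1, J:1, K:2.
The largest is 3 (to H and F), so the eccentricity of G is 3.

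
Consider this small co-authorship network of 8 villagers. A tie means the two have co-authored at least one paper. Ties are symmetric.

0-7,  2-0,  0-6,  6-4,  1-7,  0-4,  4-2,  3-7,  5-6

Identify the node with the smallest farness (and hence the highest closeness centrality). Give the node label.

Farness (sum of distances to all others) for each node — 0:10, 1:18, 2:15, 3:18, 4:13, 5:19, 6:13, 7:12.
The smallest farness is 10, for 0, so 0 has the highest closeness.

0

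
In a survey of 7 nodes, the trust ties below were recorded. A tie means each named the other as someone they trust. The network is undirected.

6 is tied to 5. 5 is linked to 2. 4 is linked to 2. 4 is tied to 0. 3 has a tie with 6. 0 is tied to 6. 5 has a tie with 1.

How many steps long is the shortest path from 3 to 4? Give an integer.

One shortest route is 3 – 6 – 0 – 4, which uses 3 edges, and at distance 2 from 3 we only reach {0, 5}, which does not include 4. So d(3,4) = 3.

3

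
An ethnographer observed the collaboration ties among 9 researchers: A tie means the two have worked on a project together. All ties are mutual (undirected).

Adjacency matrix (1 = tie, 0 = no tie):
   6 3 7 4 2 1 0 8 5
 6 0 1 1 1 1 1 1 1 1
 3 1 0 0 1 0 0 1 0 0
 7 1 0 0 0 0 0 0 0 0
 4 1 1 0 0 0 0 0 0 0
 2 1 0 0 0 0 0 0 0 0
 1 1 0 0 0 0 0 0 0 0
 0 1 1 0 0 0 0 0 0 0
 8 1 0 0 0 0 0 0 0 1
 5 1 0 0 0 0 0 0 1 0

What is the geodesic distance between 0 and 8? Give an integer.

2

One shortest route is 0 – 6 – 8, which uses 2 edges, and 0 and 8 are not directly tied, so nothing shorter exists. So d(0,8) = 2.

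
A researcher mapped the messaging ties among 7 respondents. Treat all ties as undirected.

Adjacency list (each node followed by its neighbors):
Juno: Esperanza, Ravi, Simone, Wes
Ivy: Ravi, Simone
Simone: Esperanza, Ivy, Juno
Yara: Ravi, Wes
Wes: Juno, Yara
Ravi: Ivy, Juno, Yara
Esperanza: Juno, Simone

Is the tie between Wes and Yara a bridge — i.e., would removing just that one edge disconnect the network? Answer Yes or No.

No

Even without that edge, Wes still reaches Yara via Wes – Juno – Ravi – Yara, so the network stays connected. Not a bridge.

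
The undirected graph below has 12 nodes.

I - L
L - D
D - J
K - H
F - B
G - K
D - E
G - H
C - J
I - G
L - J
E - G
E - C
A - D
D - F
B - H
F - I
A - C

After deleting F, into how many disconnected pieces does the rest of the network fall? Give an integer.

F's neighbors (B, D, and I) remain reachable from one another through other ties, so the rest of the network stays in one piece.

1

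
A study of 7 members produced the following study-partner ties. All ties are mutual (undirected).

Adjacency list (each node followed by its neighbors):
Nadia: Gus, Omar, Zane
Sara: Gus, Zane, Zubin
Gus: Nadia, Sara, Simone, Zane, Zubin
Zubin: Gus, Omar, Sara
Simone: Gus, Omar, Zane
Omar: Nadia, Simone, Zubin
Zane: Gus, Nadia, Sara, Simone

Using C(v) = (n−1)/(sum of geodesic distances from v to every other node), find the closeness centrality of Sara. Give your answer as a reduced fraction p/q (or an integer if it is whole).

2/3

Distances from Sara: Gus:1, Nadia:2, Omar:2, Simone:2, Zane:1, Zubin:1. Sum = 9.
n = 7, so closeness = 6/9 = 2/3.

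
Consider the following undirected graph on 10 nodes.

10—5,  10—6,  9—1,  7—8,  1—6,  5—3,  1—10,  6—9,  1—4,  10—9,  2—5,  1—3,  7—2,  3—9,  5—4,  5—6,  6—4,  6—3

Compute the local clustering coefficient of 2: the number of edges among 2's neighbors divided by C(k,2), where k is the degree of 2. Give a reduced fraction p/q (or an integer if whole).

0

2's neighbors: 5 and 7 (k = 2).
Possible neighbor pairs: C(2,2) = 1. Edges among them: none → e = 0.
Clustering(2) = 0/1.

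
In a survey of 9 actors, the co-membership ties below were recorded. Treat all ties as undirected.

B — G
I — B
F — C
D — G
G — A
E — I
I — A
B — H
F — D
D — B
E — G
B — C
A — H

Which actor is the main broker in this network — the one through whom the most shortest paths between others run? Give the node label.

B

Unnormalized betweenness of each node: A:11/6, B:34/3, C:3/2, D:9/2, E:1/3, F:1/2, G:20/3, H:2/3, I:8/3.
B has the largest value, 34/3, making it the main broker — the node through which the most shortest paths run.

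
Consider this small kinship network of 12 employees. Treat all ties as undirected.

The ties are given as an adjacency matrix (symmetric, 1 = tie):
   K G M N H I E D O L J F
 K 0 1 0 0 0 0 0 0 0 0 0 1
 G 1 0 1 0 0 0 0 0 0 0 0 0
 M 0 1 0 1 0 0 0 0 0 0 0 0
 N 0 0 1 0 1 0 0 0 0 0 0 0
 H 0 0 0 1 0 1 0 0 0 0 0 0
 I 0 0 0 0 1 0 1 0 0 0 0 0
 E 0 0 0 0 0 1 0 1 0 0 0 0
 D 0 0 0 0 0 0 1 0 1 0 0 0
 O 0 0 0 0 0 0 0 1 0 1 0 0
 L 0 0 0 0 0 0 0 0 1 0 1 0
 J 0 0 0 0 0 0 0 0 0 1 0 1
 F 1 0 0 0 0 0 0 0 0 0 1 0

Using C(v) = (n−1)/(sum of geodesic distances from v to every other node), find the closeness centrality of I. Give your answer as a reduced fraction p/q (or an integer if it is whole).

Distances from I: D:2, E:1, F:6, G:4, H:1, J:5, K:5, L:4, M:3, N:2, O:3. Sum = 36.
n = 12, so closeness = 11/36.

11/36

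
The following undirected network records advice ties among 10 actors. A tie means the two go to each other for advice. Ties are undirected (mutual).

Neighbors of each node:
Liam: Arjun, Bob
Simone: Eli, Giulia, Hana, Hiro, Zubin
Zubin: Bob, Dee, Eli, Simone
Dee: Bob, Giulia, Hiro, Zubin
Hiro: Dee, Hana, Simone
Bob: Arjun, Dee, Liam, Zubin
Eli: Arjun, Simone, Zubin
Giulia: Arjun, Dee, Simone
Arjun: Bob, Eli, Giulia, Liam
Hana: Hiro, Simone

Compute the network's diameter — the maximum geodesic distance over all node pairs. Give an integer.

4

Eccentricity of each node (its greatest distance to any other): Arjun:3, Bob:3, Dee:2, Eli:2, Giulia:2, Hana:4, Hiro:3, Liam:4, Simone:3, Zubin:2.
The maximum eccentricity is 4, realized for instance by the pair Hana–Liam via Hana – Simone – Zubin – Bob – Liam. So the diameter is 4.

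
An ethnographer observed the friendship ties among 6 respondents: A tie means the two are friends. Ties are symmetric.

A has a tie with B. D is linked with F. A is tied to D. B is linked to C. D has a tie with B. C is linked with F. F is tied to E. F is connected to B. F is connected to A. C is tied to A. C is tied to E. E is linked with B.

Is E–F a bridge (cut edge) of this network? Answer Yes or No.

Even without that edge, E still reaches F via E – C – F, so the network stays connected. Not a bridge.

No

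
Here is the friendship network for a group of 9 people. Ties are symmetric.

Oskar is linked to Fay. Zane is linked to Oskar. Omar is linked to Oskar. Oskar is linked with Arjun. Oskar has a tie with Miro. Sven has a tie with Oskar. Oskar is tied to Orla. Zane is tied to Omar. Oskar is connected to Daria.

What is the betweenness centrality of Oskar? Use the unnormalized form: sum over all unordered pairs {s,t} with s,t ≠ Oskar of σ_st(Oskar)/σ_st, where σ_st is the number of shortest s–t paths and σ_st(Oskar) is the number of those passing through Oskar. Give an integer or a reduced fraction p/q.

27

Pairs whose geodesics pass through Oskar — Miro–Omar: 1; Miro–Daria: 1; Miro–Zane: 1; Miro–Fay: 1; Miro–Sven: 1; Miro–Arjun: 1; Miro–Orla: 1; Omar–Daria: 1; Omar–Fay: 1; Omar–Sven: 1; Omar–Arjun: 1; Omar–Orla: 1; Daria–Zane: 1; Daria–Fay: 1 … (+13 more pairs).
All other pairs contribute 0.
Summing the contributions gives betweenness(Oskar) = 27.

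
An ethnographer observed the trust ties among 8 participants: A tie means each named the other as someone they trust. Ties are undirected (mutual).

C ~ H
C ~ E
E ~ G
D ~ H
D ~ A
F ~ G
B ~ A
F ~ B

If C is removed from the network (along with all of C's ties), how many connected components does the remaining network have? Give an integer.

1

C's neighbors (E and H) remain reachable from one another through other ties, so the rest of the network stays in one piece.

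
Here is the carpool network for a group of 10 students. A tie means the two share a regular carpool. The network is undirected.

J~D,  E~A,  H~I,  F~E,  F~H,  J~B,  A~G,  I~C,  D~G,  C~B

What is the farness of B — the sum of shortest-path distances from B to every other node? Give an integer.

25

Distances from B: A:4, C:1, D:2, E:5, F:4, G:3, H:3, I:2, J:1.
Sum = 4 + 1 + 2 + 5 + 4 + 3 + 3 + 2 + 1 = 25.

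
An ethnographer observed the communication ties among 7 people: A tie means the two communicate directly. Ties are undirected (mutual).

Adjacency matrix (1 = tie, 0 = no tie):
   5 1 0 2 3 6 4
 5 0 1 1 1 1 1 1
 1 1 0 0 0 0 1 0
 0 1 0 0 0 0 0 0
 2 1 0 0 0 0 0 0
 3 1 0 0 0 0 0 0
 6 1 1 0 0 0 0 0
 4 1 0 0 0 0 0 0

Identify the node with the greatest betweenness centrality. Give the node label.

Unnormalized betweenness of each node: 0:0, 1:0, 2:0, 3:0, 4:0, 5:14, 6:0.
5 has the largest value, 14, making it the main broker — the node through which the most shortest paths run.

5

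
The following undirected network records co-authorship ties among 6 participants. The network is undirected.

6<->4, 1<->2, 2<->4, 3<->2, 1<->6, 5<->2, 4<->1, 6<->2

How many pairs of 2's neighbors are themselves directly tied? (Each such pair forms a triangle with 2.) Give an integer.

3

2's neighbors: 1, 3, 4, 5, and 6.
Neighbor pairs that are themselves tied: 2–1–4; 2–1–6; 2–4–6. Each forms one triangle with 2, for 3 in total.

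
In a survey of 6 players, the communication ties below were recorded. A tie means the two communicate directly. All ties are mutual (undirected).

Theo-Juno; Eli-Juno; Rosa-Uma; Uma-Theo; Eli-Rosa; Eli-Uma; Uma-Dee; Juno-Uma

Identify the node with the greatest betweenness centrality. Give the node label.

Unnormalized betweenness of each node: Dee:0, Eli:1/2, Juno:1/2, Rosa:0, Theo:0, Uma:6.
Uma has the largest value, 6, making it the main broker — the node through which the most shortest paths run.

Uma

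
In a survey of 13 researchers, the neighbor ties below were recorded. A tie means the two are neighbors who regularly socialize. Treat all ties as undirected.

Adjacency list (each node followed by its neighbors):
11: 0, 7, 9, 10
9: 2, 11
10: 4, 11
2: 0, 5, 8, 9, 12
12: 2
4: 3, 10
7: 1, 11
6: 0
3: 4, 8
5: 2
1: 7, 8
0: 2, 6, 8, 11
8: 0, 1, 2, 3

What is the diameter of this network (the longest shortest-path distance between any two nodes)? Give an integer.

4

Eccentricity of each node (its greatest distance to any other): 0:3, 1:3, 2:3, 3:3, 4:4, 5:4, 6:4, 7:4, 8:3, 9:3, 10:4, 11:3, 12:4.
The maximum eccentricity is 4, realized for instance by the pair 12–10 via 12 – 2 – 9 – 11 – 10. So the diameter is 4.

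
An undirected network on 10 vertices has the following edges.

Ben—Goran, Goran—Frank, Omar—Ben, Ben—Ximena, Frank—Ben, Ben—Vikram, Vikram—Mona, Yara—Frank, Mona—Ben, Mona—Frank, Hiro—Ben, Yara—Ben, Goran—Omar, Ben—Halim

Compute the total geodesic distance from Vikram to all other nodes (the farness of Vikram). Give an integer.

Distances from Vikram: Ben:1, Frank:2, Goran:2, Halim:2, Hiro:2, Mona:1, Omar:2, Ximena:2, Yara:2.
Sum = 1 + 2 + 2 + 2 + 2 + 1 + 2 + 2 + 2 = 16.

16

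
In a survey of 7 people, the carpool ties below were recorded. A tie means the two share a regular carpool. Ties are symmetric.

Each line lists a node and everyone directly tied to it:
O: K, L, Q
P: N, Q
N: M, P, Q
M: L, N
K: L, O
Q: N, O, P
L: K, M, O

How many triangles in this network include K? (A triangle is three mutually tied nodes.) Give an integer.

1

K's neighbors: L and O.
Neighbor pairs that are themselves tied: K–L–O. Each forms one triangle with K, for 1 in total.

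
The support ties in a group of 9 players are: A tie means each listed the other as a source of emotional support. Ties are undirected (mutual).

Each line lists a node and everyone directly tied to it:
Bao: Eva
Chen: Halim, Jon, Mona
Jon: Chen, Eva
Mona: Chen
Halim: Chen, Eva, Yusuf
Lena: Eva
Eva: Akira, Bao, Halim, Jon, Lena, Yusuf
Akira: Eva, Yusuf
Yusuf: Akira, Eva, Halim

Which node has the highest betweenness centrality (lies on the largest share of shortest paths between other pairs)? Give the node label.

Eva

Unnormalized betweenness of each node: Akira:0, Bao:0, Chen:15/2, Eva:52/3, Halim:19/3, Jon:11/3, Lena:0, Mona:0, Yusuf:7/6.
Eva has the largest value, 52/3, making it the main broker — the node through which the most shortest paths run.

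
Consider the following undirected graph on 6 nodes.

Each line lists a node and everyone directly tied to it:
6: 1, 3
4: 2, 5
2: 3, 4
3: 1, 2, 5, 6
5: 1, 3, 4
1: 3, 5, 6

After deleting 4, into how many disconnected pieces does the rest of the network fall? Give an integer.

4's neighbors (2 and 5) remain reachable from one another through other ties, so the rest of the network stays in one piece.

1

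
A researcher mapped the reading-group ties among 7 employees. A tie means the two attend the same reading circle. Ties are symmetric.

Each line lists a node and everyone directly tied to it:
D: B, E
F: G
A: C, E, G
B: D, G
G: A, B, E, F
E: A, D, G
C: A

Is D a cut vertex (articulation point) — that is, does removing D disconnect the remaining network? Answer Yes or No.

Even without D, every remaining node can still reach every other (the residual graph is connected), so D is not a cut vertex.

No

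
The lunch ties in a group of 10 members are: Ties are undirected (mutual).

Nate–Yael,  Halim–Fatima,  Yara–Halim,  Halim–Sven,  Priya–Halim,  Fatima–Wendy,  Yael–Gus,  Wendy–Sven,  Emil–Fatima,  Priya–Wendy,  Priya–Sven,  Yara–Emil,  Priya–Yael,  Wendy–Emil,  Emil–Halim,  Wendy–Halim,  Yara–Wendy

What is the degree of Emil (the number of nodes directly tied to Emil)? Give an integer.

4

Emil is directly tied to Fatima, Halim, Wendy, and Yara. That is 4 neighbors, so the degree of Emil is 4.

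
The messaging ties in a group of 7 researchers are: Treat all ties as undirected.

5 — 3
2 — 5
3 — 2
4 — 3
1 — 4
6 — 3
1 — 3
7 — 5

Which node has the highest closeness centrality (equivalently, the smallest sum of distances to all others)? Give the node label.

Farness (sum of distances to all others) for each node — 1:11, 2:10, 3:7, 4:11, 5:9, 6:12, 7:14.
The smallest farness is 7, for 3, so 3 has the highest closeness.

3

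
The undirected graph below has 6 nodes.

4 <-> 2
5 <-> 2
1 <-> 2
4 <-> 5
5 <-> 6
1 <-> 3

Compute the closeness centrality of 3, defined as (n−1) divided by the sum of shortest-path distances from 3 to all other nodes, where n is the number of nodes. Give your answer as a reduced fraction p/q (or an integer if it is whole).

5/13

Distances from 3: 1:1, 2:2, 4:3, 5:3, 6:4. Sum = 13.
n = 6, so closeness = 5/13.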